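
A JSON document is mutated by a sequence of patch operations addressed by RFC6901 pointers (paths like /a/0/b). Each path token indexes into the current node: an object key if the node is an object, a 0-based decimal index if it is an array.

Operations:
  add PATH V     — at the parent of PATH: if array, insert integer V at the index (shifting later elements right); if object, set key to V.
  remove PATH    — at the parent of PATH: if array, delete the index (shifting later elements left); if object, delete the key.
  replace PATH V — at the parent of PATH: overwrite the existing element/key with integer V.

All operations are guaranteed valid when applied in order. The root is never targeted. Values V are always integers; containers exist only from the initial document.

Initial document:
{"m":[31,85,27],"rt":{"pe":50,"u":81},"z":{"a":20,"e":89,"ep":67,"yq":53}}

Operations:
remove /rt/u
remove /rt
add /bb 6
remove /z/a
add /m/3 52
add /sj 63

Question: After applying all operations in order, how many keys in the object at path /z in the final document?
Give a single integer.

Answer: 3

Derivation:
After op 1 (remove /rt/u): {"m":[31,85,27],"rt":{"pe":50},"z":{"a":20,"e":89,"ep":67,"yq":53}}
After op 2 (remove /rt): {"m":[31,85,27],"z":{"a":20,"e":89,"ep":67,"yq":53}}
After op 3 (add /bb 6): {"bb":6,"m":[31,85,27],"z":{"a":20,"e":89,"ep":67,"yq":53}}
After op 4 (remove /z/a): {"bb":6,"m":[31,85,27],"z":{"e":89,"ep":67,"yq":53}}
After op 5 (add /m/3 52): {"bb":6,"m":[31,85,27,52],"z":{"e":89,"ep":67,"yq":53}}
After op 6 (add /sj 63): {"bb":6,"m":[31,85,27,52],"sj":63,"z":{"e":89,"ep":67,"yq":53}}
Size at path /z: 3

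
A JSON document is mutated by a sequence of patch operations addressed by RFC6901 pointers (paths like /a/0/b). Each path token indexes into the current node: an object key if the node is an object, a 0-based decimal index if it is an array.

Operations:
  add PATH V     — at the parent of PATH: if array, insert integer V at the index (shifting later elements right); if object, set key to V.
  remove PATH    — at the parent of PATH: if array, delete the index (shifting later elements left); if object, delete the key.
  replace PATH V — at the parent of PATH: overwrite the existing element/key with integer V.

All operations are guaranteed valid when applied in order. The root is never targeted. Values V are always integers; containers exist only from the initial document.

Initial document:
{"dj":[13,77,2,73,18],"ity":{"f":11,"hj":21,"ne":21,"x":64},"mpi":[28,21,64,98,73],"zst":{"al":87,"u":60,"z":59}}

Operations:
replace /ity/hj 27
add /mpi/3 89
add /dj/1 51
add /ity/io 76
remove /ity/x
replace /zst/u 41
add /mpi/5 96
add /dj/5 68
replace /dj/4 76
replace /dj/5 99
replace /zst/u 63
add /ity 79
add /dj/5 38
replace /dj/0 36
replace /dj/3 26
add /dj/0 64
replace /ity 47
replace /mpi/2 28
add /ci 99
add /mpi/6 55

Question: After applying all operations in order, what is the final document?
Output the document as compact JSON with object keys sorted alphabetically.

Answer: {"ci":99,"dj":[64,36,51,77,26,76,38,99,18],"ity":47,"mpi":[28,21,28,89,98,96,55,73],"zst":{"al":87,"u":63,"z":59}}

Derivation:
After op 1 (replace /ity/hj 27): {"dj":[13,77,2,73,18],"ity":{"f":11,"hj":27,"ne":21,"x":64},"mpi":[28,21,64,98,73],"zst":{"al":87,"u":60,"z":59}}
After op 2 (add /mpi/3 89): {"dj":[13,77,2,73,18],"ity":{"f":11,"hj":27,"ne":21,"x":64},"mpi":[28,21,64,89,98,73],"zst":{"al":87,"u":60,"z":59}}
After op 3 (add /dj/1 51): {"dj":[13,51,77,2,73,18],"ity":{"f":11,"hj":27,"ne":21,"x":64},"mpi":[28,21,64,89,98,73],"zst":{"al":87,"u":60,"z":59}}
After op 4 (add /ity/io 76): {"dj":[13,51,77,2,73,18],"ity":{"f":11,"hj":27,"io":76,"ne":21,"x":64},"mpi":[28,21,64,89,98,73],"zst":{"al":87,"u":60,"z":59}}
After op 5 (remove /ity/x): {"dj":[13,51,77,2,73,18],"ity":{"f":11,"hj":27,"io":76,"ne":21},"mpi":[28,21,64,89,98,73],"zst":{"al":87,"u":60,"z":59}}
After op 6 (replace /zst/u 41): {"dj":[13,51,77,2,73,18],"ity":{"f":11,"hj":27,"io":76,"ne":21},"mpi":[28,21,64,89,98,73],"zst":{"al":87,"u":41,"z":59}}
After op 7 (add /mpi/5 96): {"dj":[13,51,77,2,73,18],"ity":{"f":11,"hj":27,"io":76,"ne":21},"mpi":[28,21,64,89,98,96,73],"zst":{"al":87,"u":41,"z":59}}
After op 8 (add /dj/5 68): {"dj":[13,51,77,2,73,68,18],"ity":{"f":11,"hj":27,"io":76,"ne":21},"mpi":[28,21,64,89,98,96,73],"zst":{"al":87,"u":41,"z":59}}
After op 9 (replace /dj/4 76): {"dj":[13,51,77,2,76,68,18],"ity":{"f":11,"hj":27,"io":76,"ne":21},"mpi":[28,21,64,89,98,96,73],"zst":{"al":87,"u":41,"z":59}}
After op 10 (replace /dj/5 99): {"dj":[13,51,77,2,76,99,18],"ity":{"f":11,"hj":27,"io":76,"ne":21},"mpi":[28,21,64,89,98,96,73],"zst":{"al":87,"u":41,"z":59}}
After op 11 (replace /zst/u 63): {"dj":[13,51,77,2,76,99,18],"ity":{"f":11,"hj":27,"io":76,"ne":21},"mpi":[28,21,64,89,98,96,73],"zst":{"al":87,"u":63,"z":59}}
After op 12 (add /ity 79): {"dj":[13,51,77,2,76,99,18],"ity":79,"mpi":[28,21,64,89,98,96,73],"zst":{"al":87,"u":63,"z":59}}
After op 13 (add /dj/5 38): {"dj":[13,51,77,2,76,38,99,18],"ity":79,"mpi":[28,21,64,89,98,96,73],"zst":{"al":87,"u":63,"z":59}}
After op 14 (replace /dj/0 36): {"dj":[36,51,77,2,76,38,99,18],"ity":79,"mpi":[28,21,64,89,98,96,73],"zst":{"al":87,"u":63,"z":59}}
After op 15 (replace /dj/3 26): {"dj":[36,51,77,26,76,38,99,18],"ity":79,"mpi":[28,21,64,89,98,96,73],"zst":{"al":87,"u":63,"z":59}}
After op 16 (add /dj/0 64): {"dj":[64,36,51,77,26,76,38,99,18],"ity":79,"mpi":[28,21,64,89,98,96,73],"zst":{"al":87,"u":63,"z":59}}
After op 17 (replace /ity 47): {"dj":[64,36,51,77,26,76,38,99,18],"ity":47,"mpi":[28,21,64,89,98,96,73],"zst":{"al":87,"u":63,"z":59}}
After op 18 (replace /mpi/2 28): {"dj":[64,36,51,77,26,76,38,99,18],"ity":47,"mpi":[28,21,28,89,98,96,73],"zst":{"al":87,"u":63,"z":59}}
After op 19 (add /ci 99): {"ci":99,"dj":[64,36,51,77,26,76,38,99,18],"ity":47,"mpi":[28,21,28,89,98,96,73],"zst":{"al":87,"u":63,"z":59}}
After op 20 (add /mpi/6 55): {"ci":99,"dj":[64,36,51,77,26,76,38,99,18],"ity":47,"mpi":[28,21,28,89,98,96,55,73],"zst":{"al":87,"u":63,"z":59}}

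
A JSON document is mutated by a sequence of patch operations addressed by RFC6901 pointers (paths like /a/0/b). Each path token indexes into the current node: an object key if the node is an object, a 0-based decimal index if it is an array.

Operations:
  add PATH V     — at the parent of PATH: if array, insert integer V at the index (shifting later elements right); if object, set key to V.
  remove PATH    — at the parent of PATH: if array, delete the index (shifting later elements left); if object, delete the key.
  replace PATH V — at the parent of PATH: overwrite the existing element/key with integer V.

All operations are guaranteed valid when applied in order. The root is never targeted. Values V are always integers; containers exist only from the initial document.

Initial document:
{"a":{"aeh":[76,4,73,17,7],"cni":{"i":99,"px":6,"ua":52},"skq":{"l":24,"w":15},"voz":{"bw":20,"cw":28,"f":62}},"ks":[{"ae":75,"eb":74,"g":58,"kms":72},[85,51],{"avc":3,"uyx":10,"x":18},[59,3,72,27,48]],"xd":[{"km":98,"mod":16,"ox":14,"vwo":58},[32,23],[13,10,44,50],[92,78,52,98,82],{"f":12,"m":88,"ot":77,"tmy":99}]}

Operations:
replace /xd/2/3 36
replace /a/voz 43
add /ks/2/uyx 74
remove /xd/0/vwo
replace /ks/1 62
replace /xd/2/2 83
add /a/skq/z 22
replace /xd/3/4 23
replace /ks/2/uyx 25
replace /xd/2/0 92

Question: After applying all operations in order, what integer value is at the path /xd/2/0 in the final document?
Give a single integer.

Answer: 92

Derivation:
After op 1 (replace /xd/2/3 36): {"a":{"aeh":[76,4,73,17,7],"cni":{"i":99,"px":6,"ua":52},"skq":{"l":24,"w":15},"voz":{"bw":20,"cw":28,"f":62}},"ks":[{"ae":75,"eb":74,"g":58,"kms":72},[85,51],{"avc":3,"uyx":10,"x":18},[59,3,72,27,48]],"xd":[{"km":98,"mod":16,"ox":14,"vwo":58},[32,23],[13,10,44,36],[92,78,52,98,82],{"f":12,"m":88,"ot":77,"tmy":99}]}
After op 2 (replace /a/voz 43): {"a":{"aeh":[76,4,73,17,7],"cni":{"i":99,"px":6,"ua":52},"skq":{"l":24,"w":15},"voz":43},"ks":[{"ae":75,"eb":74,"g":58,"kms":72},[85,51],{"avc":3,"uyx":10,"x":18},[59,3,72,27,48]],"xd":[{"km":98,"mod":16,"ox":14,"vwo":58},[32,23],[13,10,44,36],[92,78,52,98,82],{"f":12,"m":88,"ot":77,"tmy":99}]}
After op 3 (add /ks/2/uyx 74): {"a":{"aeh":[76,4,73,17,7],"cni":{"i":99,"px":6,"ua":52},"skq":{"l":24,"w":15},"voz":43},"ks":[{"ae":75,"eb":74,"g":58,"kms":72},[85,51],{"avc":3,"uyx":74,"x":18},[59,3,72,27,48]],"xd":[{"km":98,"mod":16,"ox":14,"vwo":58},[32,23],[13,10,44,36],[92,78,52,98,82],{"f":12,"m":88,"ot":77,"tmy":99}]}
After op 4 (remove /xd/0/vwo): {"a":{"aeh":[76,4,73,17,7],"cni":{"i":99,"px":6,"ua":52},"skq":{"l":24,"w":15},"voz":43},"ks":[{"ae":75,"eb":74,"g":58,"kms":72},[85,51],{"avc":3,"uyx":74,"x":18},[59,3,72,27,48]],"xd":[{"km":98,"mod":16,"ox":14},[32,23],[13,10,44,36],[92,78,52,98,82],{"f":12,"m":88,"ot":77,"tmy":99}]}
After op 5 (replace /ks/1 62): {"a":{"aeh":[76,4,73,17,7],"cni":{"i":99,"px":6,"ua":52},"skq":{"l":24,"w":15},"voz":43},"ks":[{"ae":75,"eb":74,"g":58,"kms":72},62,{"avc":3,"uyx":74,"x":18},[59,3,72,27,48]],"xd":[{"km":98,"mod":16,"ox":14},[32,23],[13,10,44,36],[92,78,52,98,82],{"f":12,"m":88,"ot":77,"tmy":99}]}
After op 6 (replace /xd/2/2 83): {"a":{"aeh":[76,4,73,17,7],"cni":{"i":99,"px":6,"ua":52},"skq":{"l":24,"w":15},"voz":43},"ks":[{"ae":75,"eb":74,"g":58,"kms":72},62,{"avc":3,"uyx":74,"x":18},[59,3,72,27,48]],"xd":[{"km":98,"mod":16,"ox":14},[32,23],[13,10,83,36],[92,78,52,98,82],{"f":12,"m":88,"ot":77,"tmy":99}]}
After op 7 (add /a/skq/z 22): {"a":{"aeh":[76,4,73,17,7],"cni":{"i":99,"px":6,"ua":52},"skq":{"l":24,"w":15,"z":22},"voz":43},"ks":[{"ae":75,"eb":74,"g":58,"kms":72},62,{"avc":3,"uyx":74,"x":18},[59,3,72,27,48]],"xd":[{"km":98,"mod":16,"ox":14},[32,23],[13,10,83,36],[92,78,52,98,82],{"f":12,"m":88,"ot":77,"tmy":99}]}
After op 8 (replace /xd/3/4 23): {"a":{"aeh":[76,4,73,17,7],"cni":{"i":99,"px":6,"ua":52},"skq":{"l":24,"w":15,"z":22},"voz":43},"ks":[{"ae":75,"eb":74,"g":58,"kms":72},62,{"avc":3,"uyx":74,"x":18},[59,3,72,27,48]],"xd":[{"km":98,"mod":16,"ox":14},[32,23],[13,10,83,36],[92,78,52,98,23],{"f":12,"m":88,"ot":77,"tmy":99}]}
After op 9 (replace /ks/2/uyx 25): {"a":{"aeh":[76,4,73,17,7],"cni":{"i":99,"px":6,"ua":52},"skq":{"l":24,"w":15,"z":22},"voz":43},"ks":[{"ae":75,"eb":74,"g":58,"kms":72},62,{"avc":3,"uyx":25,"x":18},[59,3,72,27,48]],"xd":[{"km":98,"mod":16,"ox":14},[32,23],[13,10,83,36],[92,78,52,98,23],{"f":12,"m":88,"ot":77,"tmy":99}]}
After op 10 (replace /xd/2/0 92): {"a":{"aeh":[76,4,73,17,7],"cni":{"i":99,"px":6,"ua":52},"skq":{"l":24,"w":15,"z":22},"voz":43},"ks":[{"ae":75,"eb":74,"g":58,"kms":72},62,{"avc":3,"uyx":25,"x":18},[59,3,72,27,48]],"xd":[{"km":98,"mod":16,"ox":14},[32,23],[92,10,83,36],[92,78,52,98,23],{"f":12,"m":88,"ot":77,"tmy":99}]}
Value at /xd/2/0: 92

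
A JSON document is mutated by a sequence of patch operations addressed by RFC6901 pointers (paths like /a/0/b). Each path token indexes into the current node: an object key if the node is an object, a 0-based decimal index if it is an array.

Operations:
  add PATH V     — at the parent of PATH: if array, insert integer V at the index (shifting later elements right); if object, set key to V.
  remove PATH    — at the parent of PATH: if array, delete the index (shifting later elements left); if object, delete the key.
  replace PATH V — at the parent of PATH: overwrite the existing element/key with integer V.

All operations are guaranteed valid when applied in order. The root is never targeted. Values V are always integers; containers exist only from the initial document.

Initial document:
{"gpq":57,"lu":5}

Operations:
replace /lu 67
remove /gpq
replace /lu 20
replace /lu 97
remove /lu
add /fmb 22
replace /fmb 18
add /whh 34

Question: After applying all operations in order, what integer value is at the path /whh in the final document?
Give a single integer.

After op 1 (replace /lu 67): {"gpq":57,"lu":67}
After op 2 (remove /gpq): {"lu":67}
After op 3 (replace /lu 20): {"lu":20}
After op 4 (replace /lu 97): {"lu":97}
After op 5 (remove /lu): {}
After op 6 (add /fmb 22): {"fmb":22}
After op 7 (replace /fmb 18): {"fmb":18}
After op 8 (add /whh 34): {"fmb":18,"whh":34}
Value at /whh: 34

Answer: 34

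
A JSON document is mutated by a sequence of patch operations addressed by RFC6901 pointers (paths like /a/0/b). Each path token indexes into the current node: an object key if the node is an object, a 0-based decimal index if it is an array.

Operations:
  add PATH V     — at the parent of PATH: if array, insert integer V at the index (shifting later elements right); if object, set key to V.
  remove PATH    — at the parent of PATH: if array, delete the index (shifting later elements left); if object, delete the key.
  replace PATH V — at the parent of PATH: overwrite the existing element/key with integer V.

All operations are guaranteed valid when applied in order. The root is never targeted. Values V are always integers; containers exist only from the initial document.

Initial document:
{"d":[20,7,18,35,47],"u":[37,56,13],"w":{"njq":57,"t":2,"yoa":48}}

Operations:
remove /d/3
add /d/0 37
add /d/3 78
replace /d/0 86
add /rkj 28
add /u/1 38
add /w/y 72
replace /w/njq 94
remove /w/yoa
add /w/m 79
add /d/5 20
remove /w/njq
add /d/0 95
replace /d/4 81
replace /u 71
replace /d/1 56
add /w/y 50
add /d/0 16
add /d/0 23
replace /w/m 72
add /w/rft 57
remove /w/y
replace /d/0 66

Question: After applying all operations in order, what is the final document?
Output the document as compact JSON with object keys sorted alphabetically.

After op 1 (remove /d/3): {"d":[20,7,18,47],"u":[37,56,13],"w":{"njq":57,"t":2,"yoa":48}}
After op 2 (add /d/0 37): {"d":[37,20,7,18,47],"u":[37,56,13],"w":{"njq":57,"t":2,"yoa":48}}
After op 3 (add /d/3 78): {"d":[37,20,7,78,18,47],"u":[37,56,13],"w":{"njq":57,"t":2,"yoa":48}}
After op 4 (replace /d/0 86): {"d":[86,20,7,78,18,47],"u":[37,56,13],"w":{"njq":57,"t":2,"yoa":48}}
After op 5 (add /rkj 28): {"d":[86,20,7,78,18,47],"rkj":28,"u":[37,56,13],"w":{"njq":57,"t":2,"yoa":48}}
After op 6 (add /u/1 38): {"d":[86,20,7,78,18,47],"rkj":28,"u":[37,38,56,13],"w":{"njq":57,"t":2,"yoa":48}}
After op 7 (add /w/y 72): {"d":[86,20,7,78,18,47],"rkj":28,"u":[37,38,56,13],"w":{"njq":57,"t":2,"y":72,"yoa":48}}
After op 8 (replace /w/njq 94): {"d":[86,20,7,78,18,47],"rkj":28,"u":[37,38,56,13],"w":{"njq":94,"t":2,"y":72,"yoa":48}}
After op 9 (remove /w/yoa): {"d":[86,20,7,78,18,47],"rkj":28,"u":[37,38,56,13],"w":{"njq":94,"t":2,"y":72}}
After op 10 (add /w/m 79): {"d":[86,20,7,78,18,47],"rkj":28,"u":[37,38,56,13],"w":{"m":79,"njq":94,"t":2,"y":72}}
After op 11 (add /d/5 20): {"d":[86,20,7,78,18,20,47],"rkj":28,"u":[37,38,56,13],"w":{"m":79,"njq":94,"t":2,"y":72}}
After op 12 (remove /w/njq): {"d":[86,20,7,78,18,20,47],"rkj":28,"u":[37,38,56,13],"w":{"m":79,"t":2,"y":72}}
After op 13 (add /d/0 95): {"d":[95,86,20,7,78,18,20,47],"rkj":28,"u":[37,38,56,13],"w":{"m":79,"t":2,"y":72}}
After op 14 (replace /d/4 81): {"d":[95,86,20,7,81,18,20,47],"rkj":28,"u":[37,38,56,13],"w":{"m":79,"t":2,"y":72}}
After op 15 (replace /u 71): {"d":[95,86,20,7,81,18,20,47],"rkj":28,"u":71,"w":{"m":79,"t":2,"y":72}}
After op 16 (replace /d/1 56): {"d":[95,56,20,7,81,18,20,47],"rkj":28,"u":71,"w":{"m":79,"t":2,"y":72}}
After op 17 (add /w/y 50): {"d":[95,56,20,7,81,18,20,47],"rkj":28,"u":71,"w":{"m":79,"t":2,"y":50}}
After op 18 (add /d/0 16): {"d":[16,95,56,20,7,81,18,20,47],"rkj":28,"u":71,"w":{"m":79,"t":2,"y":50}}
After op 19 (add /d/0 23): {"d":[23,16,95,56,20,7,81,18,20,47],"rkj":28,"u":71,"w":{"m":79,"t":2,"y":50}}
After op 20 (replace /w/m 72): {"d":[23,16,95,56,20,7,81,18,20,47],"rkj":28,"u":71,"w":{"m":72,"t":2,"y":50}}
After op 21 (add /w/rft 57): {"d":[23,16,95,56,20,7,81,18,20,47],"rkj":28,"u":71,"w":{"m":72,"rft":57,"t":2,"y":50}}
After op 22 (remove /w/y): {"d":[23,16,95,56,20,7,81,18,20,47],"rkj":28,"u":71,"w":{"m":72,"rft":57,"t":2}}
After op 23 (replace /d/0 66): {"d":[66,16,95,56,20,7,81,18,20,47],"rkj":28,"u":71,"w":{"m":72,"rft":57,"t":2}}

Answer: {"d":[66,16,95,56,20,7,81,18,20,47],"rkj":28,"u":71,"w":{"m":72,"rft":57,"t":2}}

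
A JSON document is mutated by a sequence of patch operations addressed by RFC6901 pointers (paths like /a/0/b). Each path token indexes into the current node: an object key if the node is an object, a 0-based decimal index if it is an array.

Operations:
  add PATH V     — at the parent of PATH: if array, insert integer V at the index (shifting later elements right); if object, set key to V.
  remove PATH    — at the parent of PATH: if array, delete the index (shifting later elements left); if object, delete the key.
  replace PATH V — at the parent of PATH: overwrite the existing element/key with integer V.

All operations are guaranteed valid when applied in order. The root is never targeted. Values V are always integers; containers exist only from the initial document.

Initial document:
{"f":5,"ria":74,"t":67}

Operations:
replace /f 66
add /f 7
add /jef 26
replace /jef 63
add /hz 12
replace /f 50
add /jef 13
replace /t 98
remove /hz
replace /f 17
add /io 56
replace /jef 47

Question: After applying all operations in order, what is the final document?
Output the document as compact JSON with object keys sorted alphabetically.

Answer: {"f":17,"io":56,"jef":47,"ria":74,"t":98}

Derivation:
After op 1 (replace /f 66): {"f":66,"ria":74,"t":67}
After op 2 (add /f 7): {"f":7,"ria":74,"t":67}
After op 3 (add /jef 26): {"f":7,"jef":26,"ria":74,"t":67}
After op 4 (replace /jef 63): {"f":7,"jef":63,"ria":74,"t":67}
After op 5 (add /hz 12): {"f":7,"hz":12,"jef":63,"ria":74,"t":67}
After op 6 (replace /f 50): {"f":50,"hz":12,"jef":63,"ria":74,"t":67}
After op 7 (add /jef 13): {"f":50,"hz":12,"jef":13,"ria":74,"t":67}
After op 8 (replace /t 98): {"f":50,"hz":12,"jef":13,"ria":74,"t":98}
After op 9 (remove /hz): {"f":50,"jef":13,"ria":74,"t":98}
After op 10 (replace /f 17): {"f":17,"jef":13,"ria":74,"t":98}
After op 11 (add /io 56): {"f":17,"io":56,"jef":13,"ria":74,"t":98}
After op 12 (replace /jef 47): {"f":17,"io":56,"jef":47,"ria":74,"t":98}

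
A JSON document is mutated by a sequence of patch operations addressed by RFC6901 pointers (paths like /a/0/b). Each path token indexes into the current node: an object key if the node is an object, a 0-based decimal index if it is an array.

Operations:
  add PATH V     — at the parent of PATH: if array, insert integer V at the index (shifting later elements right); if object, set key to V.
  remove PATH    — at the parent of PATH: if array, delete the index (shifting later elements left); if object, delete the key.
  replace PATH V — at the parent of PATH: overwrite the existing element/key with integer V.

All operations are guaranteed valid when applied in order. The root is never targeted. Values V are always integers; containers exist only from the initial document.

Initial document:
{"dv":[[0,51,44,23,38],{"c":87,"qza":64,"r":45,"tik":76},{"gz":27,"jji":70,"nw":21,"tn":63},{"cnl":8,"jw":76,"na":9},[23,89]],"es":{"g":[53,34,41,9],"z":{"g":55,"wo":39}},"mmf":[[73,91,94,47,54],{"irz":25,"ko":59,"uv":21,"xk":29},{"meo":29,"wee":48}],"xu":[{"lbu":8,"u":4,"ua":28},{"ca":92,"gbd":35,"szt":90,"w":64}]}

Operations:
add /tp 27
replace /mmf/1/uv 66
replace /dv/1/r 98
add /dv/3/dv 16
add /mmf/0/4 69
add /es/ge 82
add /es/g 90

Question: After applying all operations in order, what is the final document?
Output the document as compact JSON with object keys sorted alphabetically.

After op 1 (add /tp 27): {"dv":[[0,51,44,23,38],{"c":87,"qza":64,"r":45,"tik":76},{"gz":27,"jji":70,"nw":21,"tn":63},{"cnl":8,"jw":76,"na":9},[23,89]],"es":{"g":[53,34,41,9],"z":{"g":55,"wo":39}},"mmf":[[73,91,94,47,54],{"irz":25,"ko":59,"uv":21,"xk":29},{"meo":29,"wee":48}],"tp":27,"xu":[{"lbu":8,"u":4,"ua":28},{"ca":92,"gbd":35,"szt":90,"w":64}]}
After op 2 (replace /mmf/1/uv 66): {"dv":[[0,51,44,23,38],{"c":87,"qza":64,"r":45,"tik":76},{"gz":27,"jji":70,"nw":21,"tn":63},{"cnl":8,"jw":76,"na":9},[23,89]],"es":{"g":[53,34,41,9],"z":{"g":55,"wo":39}},"mmf":[[73,91,94,47,54],{"irz":25,"ko":59,"uv":66,"xk":29},{"meo":29,"wee":48}],"tp":27,"xu":[{"lbu":8,"u":4,"ua":28},{"ca":92,"gbd":35,"szt":90,"w":64}]}
After op 3 (replace /dv/1/r 98): {"dv":[[0,51,44,23,38],{"c":87,"qza":64,"r":98,"tik":76},{"gz":27,"jji":70,"nw":21,"tn":63},{"cnl":8,"jw":76,"na":9},[23,89]],"es":{"g":[53,34,41,9],"z":{"g":55,"wo":39}},"mmf":[[73,91,94,47,54],{"irz":25,"ko":59,"uv":66,"xk":29},{"meo":29,"wee":48}],"tp":27,"xu":[{"lbu":8,"u":4,"ua":28},{"ca":92,"gbd":35,"szt":90,"w":64}]}
After op 4 (add /dv/3/dv 16): {"dv":[[0,51,44,23,38],{"c":87,"qza":64,"r":98,"tik":76},{"gz":27,"jji":70,"nw":21,"tn":63},{"cnl":8,"dv":16,"jw":76,"na":9},[23,89]],"es":{"g":[53,34,41,9],"z":{"g":55,"wo":39}},"mmf":[[73,91,94,47,54],{"irz":25,"ko":59,"uv":66,"xk":29},{"meo":29,"wee":48}],"tp":27,"xu":[{"lbu":8,"u":4,"ua":28},{"ca":92,"gbd":35,"szt":90,"w":64}]}
After op 5 (add /mmf/0/4 69): {"dv":[[0,51,44,23,38],{"c":87,"qza":64,"r":98,"tik":76},{"gz":27,"jji":70,"nw":21,"tn":63},{"cnl":8,"dv":16,"jw":76,"na":9},[23,89]],"es":{"g":[53,34,41,9],"z":{"g":55,"wo":39}},"mmf":[[73,91,94,47,69,54],{"irz":25,"ko":59,"uv":66,"xk":29},{"meo":29,"wee":48}],"tp":27,"xu":[{"lbu":8,"u":4,"ua":28},{"ca":92,"gbd":35,"szt":90,"w":64}]}
After op 6 (add /es/ge 82): {"dv":[[0,51,44,23,38],{"c":87,"qza":64,"r":98,"tik":76},{"gz":27,"jji":70,"nw":21,"tn":63},{"cnl":8,"dv":16,"jw":76,"na":9},[23,89]],"es":{"g":[53,34,41,9],"ge":82,"z":{"g":55,"wo":39}},"mmf":[[73,91,94,47,69,54],{"irz":25,"ko":59,"uv":66,"xk":29},{"meo":29,"wee":48}],"tp":27,"xu":[{"lbu":8,"u":4,"ua":28},{"ca":92,"gbd":35,"szt":90,"w":64}]}
After op 7 (add /es/g 90): {"dv":[[0,51,44,23,38],{"c":87,"qza":64,"r":98,"tik":76},{"gz":27,"jji":70,"nw":21,"tn":63},{"cnl":8,"dv":16,"jw":76,"na":9},[23,89]],"es":{"g":90,"ge":82,"z":{"g":55,"wo":39}},"mmf":[[73,91,94,47,69,54],{"irz":25,"ko":59,"uv":66,"xk":29},{"meo":29,"wee":48}],"tp":27,"xu":[{"lbu":8,"u":4,"ua":28},{"ca":92,"gbd":35,"szt":90,"w":64}]}

Answer: {"dv":[[0,51,44,23,38],{"c":87,"qza":64,"r":98,"tik":76},{"gz":27,"jji":70,"nw":21,"tn":63},{"cnl":8,"dv":16,"jw":76,"na":9},[23,89]],"es":{"g":90,"ge":82,"z":{"g":55,"wo":39}},"mmf":[[73,91,94,47,69,54],{"irz":25,"ko":59,"uv":66,"xk":29},{"meo":29,"wee":48}],"tp":27,"xu":[{"lbu":8,"u":4,"ua":28},{"ca":92,"gbd":35,"szt":90,"w":64}]}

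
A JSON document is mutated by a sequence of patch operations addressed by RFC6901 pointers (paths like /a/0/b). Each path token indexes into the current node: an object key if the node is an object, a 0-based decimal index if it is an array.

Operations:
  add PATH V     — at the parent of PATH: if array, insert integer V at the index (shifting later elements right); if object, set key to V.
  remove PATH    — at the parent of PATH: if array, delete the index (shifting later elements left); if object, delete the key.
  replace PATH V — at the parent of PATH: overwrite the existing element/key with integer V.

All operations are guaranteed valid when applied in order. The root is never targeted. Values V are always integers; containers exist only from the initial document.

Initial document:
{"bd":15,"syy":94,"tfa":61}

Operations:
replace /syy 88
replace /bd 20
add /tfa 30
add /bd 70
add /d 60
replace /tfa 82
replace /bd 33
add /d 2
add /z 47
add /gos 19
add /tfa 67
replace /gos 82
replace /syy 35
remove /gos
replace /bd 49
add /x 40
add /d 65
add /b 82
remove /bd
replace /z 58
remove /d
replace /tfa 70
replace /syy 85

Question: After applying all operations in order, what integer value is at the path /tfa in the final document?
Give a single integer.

After op 1 (replace /syy 88): {"bd":15,"syy":88,"tfa":61}
After op 2 (replace /bd 20): {"bd":20,"syy":88,"tfa":61}
After op 3 (add /tfa 30): {"bd":20,"syy":88,"tfa":30}
After op 4 (add /bd 70): {"bd":70,"syy":88,"tfa":30}
After op 5 (add /d 60): {"bd":70,"d":60,"syy":88,"tfa":30}
After op 6 (replace /tfa 82): {"bd":70,"d":60,"syy":88,"tfa":82}
After op 7 (replace /bd 33): {"bd":33,"d":60,"syy":88,"tfa":82}
After op 8 (add /d 2): {"bd":33,"d":2,"syy":88,"tfa":82}
After op 9 (add /z 47): {"bd":33,"d":2,"syy":88,"tfa":82,"z":47}
After op 10 (add /gos 19): {"bd":33,"d":2,"gos":19,"syy":88,"tfa":82,"z":47}
After op 11 (add /tfa 67): {"bd":33,"d":2,"gos":19,"syy":88,"tfa":67,"z":47}
After op 12 (replace /gos 82): {"bd":33,"d":2,"gos":82,"syy":88,"tfa":67,"z":47}
After op 13 (replace /syy 35): {"bd":33,"d":2,"gos":82,"syy":35,"tfa":67,"z":47}
After op 14 (remove /gos): {"bd":33,"d":2,"syy":35,"tfa":67,"z":47}
After op 15 (replace /bd 49): {"bd":49,"d":2,"syy":35,"tfa":67,"z":47}
After op 16 (add /x 40): {"bd":49,"d":2,"syy":35,"tfa":67,"x":40,"z":47}
After op 17 (add /d 65): {"bd":49,"d":65,"syy":35,"tfa":67,"x":40,"z":47}
After op 18 (add /b 82): {"b":82,"bd":49,"d":65,"syy":35,"tfa":67,"x":40,"z":47}
After op 19 (remove /bd): {"b":82,"d":65,"syy":35,"tfa":67,"x":40,"z":47}
After op 20 (replace /z 58): {"b":82,"d":65,"syy":35,"tfa":67,"x":40,"z":58}
After op 21 (remove /d): {"b":82,"syy":35,"tfa":67,"x":40,"z":58}
After op 22 (replace /tfa 70): {"b":82,"syy":35,"tfa":70,"x":40,"z":58}
After op 23 (replace /syy 85): {"b":82,"syy":85,"tfa":70,"x":40,"z":58}
Value at /tfa: 70

Answer: 70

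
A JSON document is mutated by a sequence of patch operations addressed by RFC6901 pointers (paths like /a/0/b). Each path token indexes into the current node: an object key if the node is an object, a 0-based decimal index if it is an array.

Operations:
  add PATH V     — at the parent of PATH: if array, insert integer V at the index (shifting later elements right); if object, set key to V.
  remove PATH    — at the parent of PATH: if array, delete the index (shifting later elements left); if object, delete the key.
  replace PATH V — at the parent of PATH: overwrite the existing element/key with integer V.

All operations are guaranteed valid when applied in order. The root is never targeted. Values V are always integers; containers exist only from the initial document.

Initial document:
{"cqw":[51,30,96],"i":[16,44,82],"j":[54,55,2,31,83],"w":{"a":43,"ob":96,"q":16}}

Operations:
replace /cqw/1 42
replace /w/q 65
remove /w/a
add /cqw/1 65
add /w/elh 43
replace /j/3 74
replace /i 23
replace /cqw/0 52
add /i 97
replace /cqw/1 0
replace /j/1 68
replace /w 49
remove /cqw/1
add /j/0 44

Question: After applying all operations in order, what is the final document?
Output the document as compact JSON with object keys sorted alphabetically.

After op 1 (replace /cqw/1 42): {"cqw":[51,42,96],"i":[16,44,82],"j":[54,55,2,31,83],"w":{"a":43,"ob":96,"q":16}}
After op 2 (replace /w/q 65): {"cqw":[51,42,96],"i":[16,44,82],"j":[54,55,2,31,83],"w":{"a":43,"ob":96,"q":65}}
After op 3 (remove /w/a): {"cqw":[51,42,96],"i":[16,44,82],"j":[54,55,2,31,83],"w":{"ob":96,"q":65}}
After op 4 (add /cqw/1 65): {"cqw":[51,65,42,96],"i":[16,44,82],"j":[54,55,2,31,83],"w":{"ob":96,"q":65}}
After op 5 (add /w/elh 43): {"cqw":[51,65,42,96],"i":[16,44,82],"j":[54,55,2,31,83],"w":{"elh":43,"ob":96,"q":65}}
After op 6 (replace /j/3 74): {"cqw":[51,65,42,96],"i":[16,44,82],"j":[54,55,2,74,83],"w":{"elh":43,"ob":96,"q":65}}
After op 7 (replace /i 23): {"cqw":[51,65,42,96],"i":23,"j":[54,55,2,74,83],"w":{"elh":43,"ob":96,"q":65}}
After op 8 (replace /cqw/0 52): {"cqw":[52,65,42,96],"i":23,"j":[54,55,2,74,83],"w":{"elh":43,"ob":96,"q":65}}
After op 9 (add /i 97): {"cqw":[52,65,42,96],"i":97,"j":[54,55,2,74,83],"w":{"elh":43,"ob":96,"q":65}}
After op 10 (replace /cqw/1 0): {"cqw":[52,0,42,96],"i":97,"j":[54,55,2,74,83],"w":{"elh":43,"ob":96,"q":65}}
After op 11 (replace /j/1 68): {"cqw":[52,0,42,96],"i":97,"j":[54,68,2,74,83],"w":{"elh":43,"ob":96,"q":65}}
After op 12 (replace /w 49): {"cqw":[52,0,42,96],"i":97,"j":[54,68,2,74,83],"w":49}
After op 13 (remove /cqw/1): {"cqw":[52,42,96],"i":97,"j":[54,68,2,74,83],"w":49}
After op 14 (add /j/0 44): {"cqw":[52,42,96],"i":97,"j":[44,54,68,2,74,83],"w":49}

Answer: {"cqw":[52,42,96],"i":97,"j":[44,54,68,2,74,83],"w":49}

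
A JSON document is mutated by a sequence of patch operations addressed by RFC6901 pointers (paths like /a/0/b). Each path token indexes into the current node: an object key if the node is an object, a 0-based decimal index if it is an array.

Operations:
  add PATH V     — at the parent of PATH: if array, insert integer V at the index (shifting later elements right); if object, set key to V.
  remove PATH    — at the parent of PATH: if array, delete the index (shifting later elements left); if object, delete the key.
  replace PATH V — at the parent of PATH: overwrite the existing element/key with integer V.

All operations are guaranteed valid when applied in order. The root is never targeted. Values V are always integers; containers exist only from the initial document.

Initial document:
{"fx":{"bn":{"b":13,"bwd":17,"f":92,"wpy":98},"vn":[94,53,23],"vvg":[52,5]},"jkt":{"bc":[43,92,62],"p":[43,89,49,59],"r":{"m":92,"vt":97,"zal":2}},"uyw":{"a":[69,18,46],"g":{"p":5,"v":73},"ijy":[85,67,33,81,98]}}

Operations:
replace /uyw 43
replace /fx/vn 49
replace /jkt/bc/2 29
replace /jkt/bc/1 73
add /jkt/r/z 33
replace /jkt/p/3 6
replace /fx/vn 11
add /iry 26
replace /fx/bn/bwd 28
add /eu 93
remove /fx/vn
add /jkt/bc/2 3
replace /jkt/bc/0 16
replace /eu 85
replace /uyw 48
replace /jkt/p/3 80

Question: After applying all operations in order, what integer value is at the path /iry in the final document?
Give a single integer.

Answer: 26

Derivation:
After op 1 (replace /uyw 43): {"fx":{"bn":{"b":13,"bwd":17,"f":92,"wpy":98},"vn":[94,53,23],"vvg":[52,5]},"jkt":{"bc":[43,92,62],"p":[43,89,49,59],"r":{"m":92,"vt":97,"zal":2}},"uyw":43}
After op 2 (replace /fx/vn 49): {"fx":{"bn":{"b":13,"bwd":17,"f":92,"wpy":98},"vn":49,"vvg":[52,5]},"jkt":{"bc":[43,92,62],"p":[43,89,49,59],"r":{"m":92,"vt":97,"zal":2}},"uyw":43}
After op 3 (replace /jkt/bc/2 29): {"fx":{"bn":{"b":13,"bwd":17,"f":92,"wpy":98},"vn":49,"vvg":[52,5]},"jkt":{"bc":[43,92,29],"p":[43,89,49,59],"r":{"m":92,"vt":97,"zal":2}},"uyw":43}
After op 4 (replace /jkt/bc/1 73): {"fx":{"bn":{"b":13,"bwd":17,"f":92,"wpy":98},"vn":49,"vvg":[52,5]},"jkt":{"bc":[43,73,29],"p":[43,89,49,59],"r":{"m":92,"vt":97,"zal":2}},"uyw":43}
After op 5 (add /jkt/r/z 33): {"fx":{"bn":{"b":13,"bwd":17,"f":92,"wpy":98},"vn":49,"vvg":[52,5]},"jkt":{"bc":[43,73,29],"p":[43,89,49,59],"r":{"m":92,"vt":97,"z":33,"zal":2}},"uyw":43}
After op 6 (replace /jkt/p/3 6): {"fx":{"bn":{"b":13,"bwd":17,"f":92,"wpy":98},"vn":49,"vvg":[52,5]},"jkt":{"bc":[43,73,29],"p":[43,89,49,6],"r":{"m":92,"vt":97,"z":33,"zal":2}},"uyw":43}
After op 7 (replace /fx/vn 11): {"fx":{"bn":{"b":13,"bwd":17,"f":92,"wpy":98},"vn":11,"vvg":[52,5]},"jkt":{"bc":[43,73,29],"p":[43,89,49,6],"r":{"m":92,"vt":97,"z":33,"zal":2}},"uyw":43}
After op 8 (add /iry 26): {"fx":{"bn":{"b":13,"bwd":17,"f":92,"wpy":98},"vn":11,"vvg":[52,5]},"iry":26,"jkt":{"bc":[43,73,29],"p":[43,89,49,6],"r":{"m":92,"vt":97,"z":33,"zal":2}},"uyw":43}
After op 9 (replace /fx/bn/bwd 28): {"fx":{"bn":{"b":13,"bwd":28,"f":92,"wpy":98},"vn":11,"vvg":[52,5]},"iry":26,"jkt":{"bc":[43,73,29],"p":[43,89,49,6],"r":{"m":92,"vt":97,"z":33,"zal":2}},"uyw":43}
After op 10 (add /eu 93): {"eu":93,"fx":{"bn":{"b":13,"bwd":28,"f":92,"wpy":98},"vn":11,"vvg":[52,5]},"iry":26,"jkt":{"bc":[43,73,29],"p":[43,89,49,6],"r":{"m":92,"vt":97,"z":33,"zal":2}},"uyw":43}
After op 11 (remove /fx/vn): {"eu":93,"fx":{"bn":{"b":13,"bwd":28,"f":92,"wpy":98},"vvg":[52,5]},"iry":26,"jkt":{"bc":[43,73,29],"p":[43,89,49,6],"r":{"m":92,"vt":97,"z":33,"zal":2}},"uyw":43}
After op 12 (add /jkt/bc/2 3): {"eu":93,"fx":{"bn":{"b":13,"bwd":28,"f":92,"wpy":98},"vvg":[52,5]},"iry":26,"jkt":{"bc":[43,73,3,29],"p":[43,89,49,6],"r":{"m":92,"vt":97,"z":33,"zal":2}},"uyw":43}
After op 13 (replace /jkt/bc/0 16): {"eu":93,"fx":{"bn":{"b":13,"bwd":28,"f":92,"wpy":98},"vvg":[52,5]},"iry":26,"jkt":{"bc":[16,73,3,29],"p":[43,89,49,6],"r":{"m":92,"vt":97,"z":33,"zal":2}},"uyw":43}
After op 14 (replace /eu 85): {"eu":85,"fx":{"bn":{"b":13,"bwd":28,"f":92,"wpy":98},"vvg":[52,5]},"iry":26,"jkt":{"bc":[16,73,3,29],"p":[43,89,49,6],"r":{"m":92,"vt":97,"z":33,"zal":2}},"uyw":43}
After op 15 (replace /uyw 48): {"eu":85,"fx":{"bn":{"b":13,"bwd":28,"f":92,"wpy":98},"vvg":[52,5]},"iry":26,"jkt":{"bc":[16,73,3,29],"p":[43,89,49,6],"r":{"m":92,"vt":97,"z":33,"zal":2}},"uyw":48}
After op 16 (replace /jkt/p/3 80): {"eu":85,"fx":{"bn":{"b":13,"bwd":28,"f":92,"wpy":98},"vvg":[52,5]},"iry":26,"jkt":{"bc":[16,73,3,29],"p":[43,89,49,80],"r":{"m":92,"vt":97,"z":33,"zal":2}},"uyw":48}
Value at /iry: 26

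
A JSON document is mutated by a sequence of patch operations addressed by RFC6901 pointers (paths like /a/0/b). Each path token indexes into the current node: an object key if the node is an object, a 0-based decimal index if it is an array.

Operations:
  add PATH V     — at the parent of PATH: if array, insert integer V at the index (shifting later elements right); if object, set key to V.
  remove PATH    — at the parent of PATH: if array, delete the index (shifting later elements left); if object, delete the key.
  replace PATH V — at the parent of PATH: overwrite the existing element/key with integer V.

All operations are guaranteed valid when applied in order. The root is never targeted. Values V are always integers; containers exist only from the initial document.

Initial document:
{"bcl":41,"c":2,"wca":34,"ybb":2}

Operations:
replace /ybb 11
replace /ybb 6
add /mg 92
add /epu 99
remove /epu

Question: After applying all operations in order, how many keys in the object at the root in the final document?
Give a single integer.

After op 1 (replace /ybb 11): {"bcl":41,"c":2,"wca":34,"ybb":11}
After op 2 (replace /ybb 6): {"bcl":41,"c":2,"wca":34,"ybb":6}
After op 3 (add /mg 92): {"bcl":41,"c":2,"mg":92,"wca":34,"ybb":6}
After op 4 (add /epu 99): {"bcl":41,"c":2,"epu":99,"mg":92,"wca":34,"ybb":6}
After op 5 (remove /epu): {"bcl":41,"c":2,"mg":92,"wca":34,"ybb":6}
Size at the root: 5

Answer: 5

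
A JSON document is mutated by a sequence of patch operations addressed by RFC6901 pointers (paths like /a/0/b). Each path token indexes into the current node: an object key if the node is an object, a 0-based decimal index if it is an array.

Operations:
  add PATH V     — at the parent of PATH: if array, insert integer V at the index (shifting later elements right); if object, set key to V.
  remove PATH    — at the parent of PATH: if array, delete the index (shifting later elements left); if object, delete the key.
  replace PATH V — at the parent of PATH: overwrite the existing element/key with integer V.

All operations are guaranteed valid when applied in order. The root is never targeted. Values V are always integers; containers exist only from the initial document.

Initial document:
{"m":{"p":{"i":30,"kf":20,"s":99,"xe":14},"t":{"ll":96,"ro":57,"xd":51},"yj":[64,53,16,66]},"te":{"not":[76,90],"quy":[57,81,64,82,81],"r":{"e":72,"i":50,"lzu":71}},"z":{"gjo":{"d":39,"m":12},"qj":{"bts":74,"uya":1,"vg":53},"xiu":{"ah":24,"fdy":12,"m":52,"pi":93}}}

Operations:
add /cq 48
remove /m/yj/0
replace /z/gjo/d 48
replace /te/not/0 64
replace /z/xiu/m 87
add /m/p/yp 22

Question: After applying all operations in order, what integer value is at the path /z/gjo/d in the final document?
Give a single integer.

Answer: 48

Derivation:
After op 1 (add /cq 48): {"cq":48,"m":{"p":{"i":30,"kf":20,"s":99,"xe":14},"t":{"ll":96,"ro":57,"xd":51},"yj":[64,53,16,66]},"te":{"not":[76,90],"quy":[57,81,64,82,81],"r":{"e":72,"i":50,"lzu":71}},"z":{"gjo":{"d":39,"m":12},"qj":{"bts":74,"uya":1,"vg":53},"xiu":{"ah":24,"fdy":12,"m":52,"pi":93}}}
After op 2 (remove /m/yj/0): {"cq":48,"m":{"p":{"i":30,"kf":20,"s":99,"xe":14},"t":{"ll":96,"ro":57,"xd":51},"yj":[53,16,66]},"te":{"not":[76,90],"quy":[57,81,64,82,81],"r":{"e":72,"i":50,"lzu":71}},"z":{"gjo":{"d":39,"m":12},"qj":{"bts":74,"uya":1,"vg":53},"xiu":{"ah":24,"fdy":12,"m":52,"pi":93}}}
After op 3 (replace /z/gjo/d 48): {"cq":48,"m":{"p":{"i":30,"kf":20,"s":99,"xe":14},"t":{"ll":96,"ro":57,"xd":51},"yj":[53,16,66]},"te":{"not":[76,90],"quy":[57,81,64,82,81],"r":{"e":72,"i":50,"lzu":71}},"z":{"gjo":{"d":48,"m":12},"qj":{"bts":74,"uya":1,"vg":53},"xiu":{"ah":24,"fdy":12,"m":52,"pi":93}}}
After op 4 (replace /te/not/0 64): {"cq":48,"m":{"p":{"i":30,"kf":20,"s":99,"xe":14},"t":{"ll":96,"ro":57,"xd":51},"yj":[53,16,66]},"te":{"not":[64,90],"quy":[57,81,64,82,81],"r":{"e":72,"i":50,"lzu":71}},"z":{"gjo":{"d":48,"m":12},"qj":{"bts":74,"uya":1,"vg":53},"xiu":{"ah":24,"fdy":12,"m":52,"pi":93}}}
After op 5 (replace /z/xiu/m 87): {"cq":48,"m":{"p":{"i":30,"kf":20,"s":99,"xe":14},"t":{"ll":96,"ro":57,"xd":51},"yj":[53,16,66]},"te":{"not":[64,90],"quy":[57,81,64,82,81],"r":{"e":72,"i":50,"lzu":71}},"z":{"gjo":{"d":48,"m":12},"qj":{"bts":74,"uya":1,"vg":53},"xiu":{"ah":24,"fdy":12,"m":87,"pi":93}}}
After op 6 (add /m/p/yp 22): {"cq":48,"m":{"p":{"i":30,"kf":20,"s":99,"xe":14,"yp":22},"t":{"ll":96,"ro":57,"xd":51},"yj":[53,16,66]},"te":{"not":[64,90],"quy":[57,81,64,82,81],"r":{"e":72,"i":50,"lzu":71}},"z":{"gjo":{"d":48,"m":12},"qj":{"bts":74,"uya":1,"vg":53},"xiu":{"ah":24,"fdy":12,"m":87,"pi":93}}}
Value at /z/gjo/d: 48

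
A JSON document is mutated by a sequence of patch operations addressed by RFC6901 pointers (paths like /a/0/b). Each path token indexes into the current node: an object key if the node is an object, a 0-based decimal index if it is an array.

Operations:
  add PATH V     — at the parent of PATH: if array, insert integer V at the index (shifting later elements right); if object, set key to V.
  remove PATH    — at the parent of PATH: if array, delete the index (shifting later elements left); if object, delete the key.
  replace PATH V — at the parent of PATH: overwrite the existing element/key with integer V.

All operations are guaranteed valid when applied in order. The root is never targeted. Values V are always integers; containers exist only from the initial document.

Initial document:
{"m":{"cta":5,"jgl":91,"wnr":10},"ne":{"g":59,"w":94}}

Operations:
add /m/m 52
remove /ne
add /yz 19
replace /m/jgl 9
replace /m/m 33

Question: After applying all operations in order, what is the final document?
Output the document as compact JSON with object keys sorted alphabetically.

Answer: {"m":{"cta":5,"jgl":9,"m":33,"wnr":10},"yz":19}

Derivation:
After op 1 (add /m/m 52): {"m":{"cta":5,"jgl":91,"m":52,"wnr":10},"ne":{"g":59,"w":94}}
After op 2 (remove /ne): {"m":{"cta":5,"jgl":91,"m":52,"wnr":10}}
After op 3 (add /yz 19): {"m":{"cta":5,"jgl":91,"m":52,"wnr":10},"yz":19}
After op 4 (replace /m/jgl 9): {"m":{"cta":5,"jgl":9,"m":52,"wnr":10},"yz":19}
After op 5 (replace /m/m 33): {"m":{"cta":5,"jgl":9,"m":33,"wnr":10},"yz":19}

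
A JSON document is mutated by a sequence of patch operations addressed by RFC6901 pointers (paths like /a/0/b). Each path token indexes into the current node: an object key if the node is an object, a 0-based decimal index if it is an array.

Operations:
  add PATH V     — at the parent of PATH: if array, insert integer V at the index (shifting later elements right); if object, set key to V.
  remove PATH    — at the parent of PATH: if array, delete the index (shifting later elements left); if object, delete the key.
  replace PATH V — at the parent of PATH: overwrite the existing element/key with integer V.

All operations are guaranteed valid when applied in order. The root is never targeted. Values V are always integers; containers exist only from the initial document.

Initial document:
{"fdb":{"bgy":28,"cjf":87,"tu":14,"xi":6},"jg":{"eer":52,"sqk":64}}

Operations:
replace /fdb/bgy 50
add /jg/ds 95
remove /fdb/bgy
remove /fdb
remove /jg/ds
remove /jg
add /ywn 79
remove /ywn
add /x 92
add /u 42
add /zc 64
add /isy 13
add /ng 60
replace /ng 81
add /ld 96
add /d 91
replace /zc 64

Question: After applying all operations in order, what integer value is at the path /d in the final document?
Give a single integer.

After op 1 (replace /fdb/bgy 50): {"fdb":{"bgy":50,"cjf":87,"tu":14,"xi":6},"jg":{"eer":52,"sqk":64}}
After op 2 (add /jg/ds 95): {"fdb":{"bgy":50,"cjf":87,"tu":14,"xi":6},"jg":{"ds":95,"eer":52,"sqk":64}}
After op 3 (remove /fdb/bgy): {"fdb":{"cjf":87,"tu":14,"xi":6},"jg":{"ds":95,"eer":52,"sqk":64}}
After op 4 (remove /fdb): {"jg":{"ds":95,"eer":52,"sqk":64}}
After op 5 (remove /jg/ds): {"jg":{"eer":52,"sqk":64}}
After op 6 (remove /jg): {}
After op 7 (add /ywn 79): {"ywn":79}
After op 8 (remove /ywn): {}
After op 9 (add /x 92): {"x":92}
After op 10 (add /u 42): {"u":42,"x":92}
After op 11 (add /zc 64): {"u":42,"x":92,"zc":64}
After op 12 (add /isy 13): {"isy":13,"u":42,"x":92,"zc":64}
After op 13 (add /ng 60): {"isy":13,"ng":60,"u":42,"x":92,"zc":64}
After op 14 (replace /ng 81): {"isy":13,"ng":81,"u":42,"x":92,"zc":64}
After op 15 (add /ld 96): {"isy":13,"ld":96,"ng":81,"u":42,"x":92,"zc":64}
After op 16 (add /d 91): {"d":91,"isy":13,"ld":96,"ng":81,"u":42,"x":92,"zc":64}
After op 17 (replace /zc 64): {"d":91,"isy":13,"ld":96,"ng":81,"u":42,"x":92,"zc":64}
Value at /d: 91

Answer: 91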